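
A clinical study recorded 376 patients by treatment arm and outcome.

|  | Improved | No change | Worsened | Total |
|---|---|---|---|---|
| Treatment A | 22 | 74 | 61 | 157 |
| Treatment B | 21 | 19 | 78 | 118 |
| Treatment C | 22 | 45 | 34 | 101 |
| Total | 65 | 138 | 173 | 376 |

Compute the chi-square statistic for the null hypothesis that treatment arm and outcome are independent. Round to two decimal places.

37.61

Grand total N = 376.
Expected counts (row total × column total / N):
  Treatment A, Improved: 157×65/376 = 27.1410
  Treatment A, No change: 157×138/376 = 57.6223
  Treatment A, Worsened: 157×173/376 = 72.2367
  Treatment B, Improved: 118×65/376 = 20.3989
  Treatment B, No change: 118×138/376 = 43.3085
  Treatment B, Worsened: 118×173/376 = 54.2926
  Treatment C, Improved: 101×65/376 = 17.4601
  Treatment C, No change: 101×138/376 = 37.0691
  Treatment C, Worsened: 101×173/376 = 46.4707
Contributions (O − E)²/E:
  (22 − 27.1410)²/27.1410 = 0.9738
  (74 − 57.6223)²/57.6223 = 4.6550
  (61 − 72.2367)²/72.2367 = 1.7479
  (21 − 20.3989)²/20.3989 = 0.0177
  (19 − 43.3085)²/43.3085 = 13.6440
  (78 − 54.2926)²/54.2926 = 10.3521
  (22 − 17.4601)²/17.4601 = 1.1804
  (45 − 37.0691)²/37.0691 = 1.6968
  (34 − 46.4707)²/46.4707 = 3.3466
χ² = 0.9738 + 4.6550 + 1.7479 + 0.0177 + 13.6440 + 10.3521 + 1.1804 + 1.6968 + 3.3466 = 37.61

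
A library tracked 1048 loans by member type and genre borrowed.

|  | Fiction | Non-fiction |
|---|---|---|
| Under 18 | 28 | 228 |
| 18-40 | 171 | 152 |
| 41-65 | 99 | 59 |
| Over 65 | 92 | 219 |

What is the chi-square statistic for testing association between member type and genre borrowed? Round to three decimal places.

161.375

Row totals: 256, 323, 158, 311. Column totals: 390, 658. Grand total N = 1048.
Expected counts (row total × column total / N):
  Under 18, Fiction: 256×390/1048 = 95.2672
  Under 18, Non-fiction: 256×658/1048 = 160.7328
  18-40, Fiction: 323×390/1048 = 120.2004
  18-40, Non-fiction: 323×658/1048 = 202.7996
  41-65, Fiction: 158×390/1048 = 58.7977
  41-65, Non-fiction: 158×658/1048 = 99.2023
  Over 65, Fiction: 311×390/1048 = 115.7347
  Over 65, Non-fiction: 311×658/1048 = 195.2653
Contributions (O − E)²/E:
  (28 − 95.2672)²/95.2672 = 47.4967
  (228 − 160.7328)²/160.7328 = 28.1515
  (171 − 120.2004)²/120.2004 = 21.4691
  (152 − 202.7996)²/202.7996 = 12.7249
  (99 − 58.7977)²/58.7977 = 27.4879
  (59 − 99.2023)²/99.2023 = 16.2922
  (92 − 115.7347)²/115.7347 = 4.8675
  (219 − 195.2653)²/195.2653 = 2.8850
χ² = 47.4967 + 28.1515 + 21.4691 + 12.7249 + 27.4879 + 16.2922 + 4.8675 + 2.8850 = 161.375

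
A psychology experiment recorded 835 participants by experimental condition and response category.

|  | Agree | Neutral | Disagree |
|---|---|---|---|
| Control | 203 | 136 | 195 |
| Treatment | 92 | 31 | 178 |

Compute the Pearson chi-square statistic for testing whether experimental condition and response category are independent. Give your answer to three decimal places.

Row totals: 534, 301. Column totals: 295, 167, 373. Grand total N = 835.
Expected counts (row total × column total / N):
  Control, Agree: 534×295/835 = 188.6587
  Control, Neutral: 534×167/835 = 106.8000
  Control, Disagree: 534×373/835 = 238.5413
  Treatment, Agree: 301×295/835 = 106.3413
  Treatment, Neutral: 301×167/835 = 60.2000
  Treatment, Disagree: 301×373/835 = 134.4587
Contributions (O − E)²/E:
  (203 − 188.6587)²/188.6587 = 1.0902
  (136 − 106.8000)²/106.8000 = 7.9835
  (195 − 238.5413)²/238.5413 = 7.9477
  (92 − 106.3413)²/106.3413 = 1.9341
  (31 − 60.2000)²/60.2000 = 14.1635
  (178 − 134.4587)²/134.4587 = 14.0998
χ² = 1.0902 + 7.9835 + 7.9477 + 1.9341 + 14.1635 + 14.0998 = 47.219

47.219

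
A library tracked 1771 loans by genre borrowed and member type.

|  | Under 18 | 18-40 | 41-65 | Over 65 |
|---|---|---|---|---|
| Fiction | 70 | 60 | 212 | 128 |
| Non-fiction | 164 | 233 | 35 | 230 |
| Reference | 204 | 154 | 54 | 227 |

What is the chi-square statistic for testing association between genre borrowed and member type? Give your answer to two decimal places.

393.01

Row totals: 470, 662, 639. Column totals: 438, 447, 301, 585. Grand total N = 1771.
Expected counts (row total × column total / N):
  Fiction, Under 18: 470×438/1771 = 116.239
  Fiction, 18-40: 470×447/1771 = 118.628
  Fiction, 41-65: 470×301/1771 = 79.881
  Fiction, Over 65: 470×585/1771 = 155.251
  Non-fiction, Under 18: 662×438/1771 = 163.724
  Non-fiction, 18-40: 662×447/1771 = 167.089
  Non-fiction, 41-65: 662×301/1771 = 112.514
  Non-fiction, Over 65: 662×585/1771 = 218.673
  Reference, Under 18: 639×438/1771 = 158.036
  Reference, 18-40: 639×447/1771 = 161.283
  Reference, 41-65: 639×301/1771 = 108.605
  Reference, Over 65: 639×585/1771 = 211.076
Contributions (O − E)²/E:
  (70 − 116.239)²/116.239 = 18.3935
  (60 − 118.628)²/118.628 = 28.9750
  (212 − 79.881)²/79.881 = 218.5179
  (128 − 155.251)²/155.251 = 4.7833
  (164 − 163.724)²/163.724 = 0.0005
  (233 − 167.089)²/167.089 = 25.9997
  (35 − 112.514)²/112.514 = 53.4015
  (230 − 218.673)²/218.673 = 0.5867
  (204 − 158.036)²/158.036 = 13.3684
  (154 − 161.283)²/161.283 = 0.3289
  (54 − 108.605)²/108.605 = 27.4546
  (227 − 211.076)²/211.076 = 1.2013
χ² = 18.3935 + 28.9750 + 218.5179 + 4.7833 + 0.0005 + 25.9997 + 53.4015 + 0.5867 + 13.3684 + 0.3289 + 27.4546 + 1.2013 = 393.01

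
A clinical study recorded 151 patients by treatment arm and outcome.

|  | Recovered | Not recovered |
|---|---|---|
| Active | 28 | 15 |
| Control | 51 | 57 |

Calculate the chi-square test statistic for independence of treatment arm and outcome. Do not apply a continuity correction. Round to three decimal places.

3.948

Row totals: 43, 108. Column totals: 79, 72. Grand total N = 151.
Expected counts (row total × column total / N):
  Active, Recovered: 43×79/151 = 22.4967
  Active, Not recovered: 43×72/151 = 20.5033
  Control, Recovered: 108×79/151 = 56.5033
  Control, Not recovered: 108×72/151 = 51.4967
Contributions (O − E)²/E:
  (28 − 22.4967)²/22.4967 = 1.3463
  (15 − 20.5033)²/20.5033 = 1.4771
  (51 − 56.5033)²/56.5033 = 0.5360
  (57 − 51.4967)²/51.4967 = 0.5881
χ² = 1.3463 + 1.4771 + 0.5360 + 0.5881 = 3.948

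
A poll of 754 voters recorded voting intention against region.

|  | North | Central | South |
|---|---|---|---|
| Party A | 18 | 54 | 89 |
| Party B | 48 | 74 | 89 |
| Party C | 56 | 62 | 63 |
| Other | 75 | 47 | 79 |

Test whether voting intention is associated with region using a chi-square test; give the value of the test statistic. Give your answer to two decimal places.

40.85

Row totals: 161, 211, 181, 201. Column totals: 197, 237, 320. Grand total N = 754.
Expected counts (row total × column total / N):
  Party A, North: 161×197/754 = 42.065
  Party A, Central: 161×237/754 = 50.606
  Party A, South: 161×320/754 = 68.329
  Party B, North: 211×197/754 = 55.129
  Party B, Central: 211×237/754 = 66.322
  Party B, South: 211×320/754 = 89.549
  Party C, North: 181×197/754 = 47.290
  Party C, Central: 181×237/754 = 56.893
  Party C, South: 181×320/754 = 76.817
  Other, North: 201×197/754 = 52.516
  Other, Central: 201×237/754 = 63.179
  Other, South: 201×320/754 = 85.305
Contributions (O − E)²/E:
  (18 − 42.065)²/42.065 = 13.7674
  (54 − 50.606)²/50.606 = 0.2276
  (89 − 68.329)²/68.329 = 6.2534
  (48 − 55.129)²/55.129 = 0.9219
  (74 − 66.322)²/66.322 = 0.8889
  (89 − 89.549)²/89.549 = 0.0034
  (56 − 47.290)²/47.290 = 1.6042
  (62 − 56.893)²/56.893 = 0.4584
  (63 − 76.817)²/76.817 = 2.4853
  (75 − 52.516)²/52.516 = 9.6262
  (47 − 63.179)²/63.179 = 4.1431
  (79 − 85.305)²/85.305 = 0.4660
χ² = 13.7674 + 0.2276 + 6.2534 + 0.9219 + 0.8889 + 0.0034 + 1.6042 + 0.4584 + 2.4853 + 9.6262 + 4.1431 + 0.4660 = 40.85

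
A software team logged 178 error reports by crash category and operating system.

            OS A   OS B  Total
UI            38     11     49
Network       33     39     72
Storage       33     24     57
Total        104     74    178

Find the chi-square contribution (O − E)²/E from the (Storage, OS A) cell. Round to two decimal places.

Row total (Storage) = 57; column total (OS A) = 104; N = 178.
Expected count E = 57 × 104 / 178 = 33.303.
Contribution = (O − E)²/E = (33 − 33.303)² / 33.303 = 0.00.

0.00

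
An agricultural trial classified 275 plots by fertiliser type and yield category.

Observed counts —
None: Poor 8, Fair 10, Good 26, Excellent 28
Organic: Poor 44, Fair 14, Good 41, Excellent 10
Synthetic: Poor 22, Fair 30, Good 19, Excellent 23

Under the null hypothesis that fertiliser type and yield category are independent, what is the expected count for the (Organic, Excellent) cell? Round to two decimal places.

Row total (Organic) = 109; column total (Excellent) = 61; grand total N = 275.
Expected count = (row total × column total) / N = 109 × 61 / 275 = 24.18.

24.18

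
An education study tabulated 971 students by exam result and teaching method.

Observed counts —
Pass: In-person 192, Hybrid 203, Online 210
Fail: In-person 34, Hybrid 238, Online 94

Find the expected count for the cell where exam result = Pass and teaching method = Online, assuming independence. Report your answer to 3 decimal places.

189.413

Row total (Pass) = 605; column total (Online) = 304; grand total N = 971.
Expected count = (row total × column total) / N = 605 × 304 / 971 = 189.413.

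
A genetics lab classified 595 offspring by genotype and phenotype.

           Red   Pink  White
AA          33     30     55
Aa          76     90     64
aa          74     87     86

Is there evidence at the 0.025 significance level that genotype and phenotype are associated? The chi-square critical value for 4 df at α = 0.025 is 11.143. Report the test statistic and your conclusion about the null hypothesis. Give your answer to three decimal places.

Row totals: 118, 230, 247. Column totals: 183, 207, 205. Grand total N = 595.
Expected counts (row total × column total / N):
  AA, Red: 118×183/595 = 36.2924
  AA, Pink: 118×207/595 = 41.0521
  AA, White: 118×205/595 = 40.6555
  Aa, Red: 230×183/595 = 70.7395
  Aa, Pink: 230×207/595 = 80.0168
  Aa, White: 230×205/595 = 79.2437
  aa, Red: 247×183/595 = 75.9681
  aa, Pink: 247×207/595 = 85.9311
  aa, White: 247×205/595 = 85.1008
Contributions (O − E)²/E:
  (33 − 36.2924)²/36.2924 = 0.2987
  (30 − 41.0521)²/41.0521 = 2.9755
  (55 − 40.6555)²/40.6555 = 5.0612
  (76 − 70.7395)²/70.7395 = 0.3912
  (90 − 80.0168)²/80.0168 = 1.2455
  (64 − 79.2437)²/79.2437 = 2.9324
  (74 − 75.9681)²/75.9681 = 0.0510
  (87 − 85.9311)²/85.9311 = 0.0133
  (86 − 85.1008)²/85.1008 = 0.0095
χ² = 0.2987 + 2.9755 + 5.0612 + 0.3912 + 1.2455 + 2.9324 + 0.0510 + 0.0133 + 0.0095 = 12.978
df = (3−1)(3−1) = 4. Since 12.978 > 11.143, reject the null hypothesis of independence at α = 0.025.

12.978; reject H₀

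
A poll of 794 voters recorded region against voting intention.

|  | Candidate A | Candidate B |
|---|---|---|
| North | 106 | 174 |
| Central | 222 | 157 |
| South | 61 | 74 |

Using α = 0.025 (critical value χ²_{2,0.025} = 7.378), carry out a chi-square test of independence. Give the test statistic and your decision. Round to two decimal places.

Row totals: 280, 379, 135. Column totals: 389, 405. Grand total N = 794.
Expected counts (row total × column total / N):
  North, Candidate A: 280×389/794 = 137.179
  North, Candidate B: 280×405/794 = 142.821
  Central, Candidate A: 379×389/794 = 185.681
  Central, Candidate B: 379×405/794 = 193.319
  South, Candidate A: 135×389/794 = 66.140
  South, Candidate B: 135×405/794 = 68.860
Contributions (O − E)²/E:
  (106 − 137.179)²/137.179 = 7.0866
  (174 − 142.821)²/142.821 = 6.8066
  (222 − 185.681)²/185.681 = 7.1040
  (157 − 193.319)²/193.319 = 6.8233
  (61 − 66.140)²/66.140 = 0.3994
  (74 − 68.860)²/68.860 = 0.3837
χ² = 7.0866 + 6.8066 + 7.1040 + 6.8233 + 0.3994 + 0.3837 = 28.60
df = (3−1)(2−1) = 2. Since 28.60 > 7.378, reject the null hypothesis of independence at α = 0.025.

28.60; reject H₀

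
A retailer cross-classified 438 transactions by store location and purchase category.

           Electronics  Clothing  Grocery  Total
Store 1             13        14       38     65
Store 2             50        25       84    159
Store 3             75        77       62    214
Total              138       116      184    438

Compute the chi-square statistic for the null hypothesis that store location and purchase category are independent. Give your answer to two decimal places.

Grand total N = 438.
Expected counts (row total × column total / N):
  Store 1, Electronics: 65×138/438 = 20.479
  Store 1, Clothing: 65×116/438 = 17.215
  Store 1, Grocery: 65×184/438 = 27.306
  Store 2, Electronics: 159×138/438 = 50.096
  Store 2, Clothing: 159×116/438 = 42.110
  Store 2, Grocery: 159×184/438 = 66.795
  Store 3, Electronics: 214×138/438 = 67.425
  Store 3, Clothing: 214×116/438 = 56.676
  Store 3, Grocery: 214×184/438 = 89.900
Contributions (O − E)²/E:
  (13 − 20.479)²/20.479 = 2.7314
  (14 − 17.215)²/17.215 = 0.6004
  (38 − 27.306)²/27.306 = 4.1882
  (50 − 50.096)²/50.096 = 0.0002
  (25 − 42.110)²/42.110 = 6.9521
  (84 − 66.795)²/66.795 = 4.4316
  (75 − 67.425)²/67.425 = 0.8510
  (77 − 56.676)²/56.676 = 7.2882
  (62 − 89.900)²/89.900 = 8.6586
χ² = 2.7314 + 0.6004 + 4.1882 + 0.0002 + 6.9521 + 4.4316 + 0.8510 + 7.2882 + 8.6586 = 35.70

35.70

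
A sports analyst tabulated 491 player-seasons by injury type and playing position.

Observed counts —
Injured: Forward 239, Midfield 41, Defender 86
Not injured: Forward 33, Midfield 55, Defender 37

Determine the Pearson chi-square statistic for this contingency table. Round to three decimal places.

Row totals: 366, 125. Column totals: 272, 96, 123. Grand total N = 491.
Expected counts (row total × column total / N):
  Injured, Forward: 366×272/491 = 202.7536
  Injured, Midfield: 366×96/491 = 71.5601
  Injured, Defender: 366×123/491 = 91.6864
  Not injured, Forward: 125×272/491 = 69.2464
  Not injured, Midfield: 125×96/491 = 24.4399
  Not injured, Defender: 125×123/491 = 31.3136
Contributions (O − E)²/E:
  (239 − 202.7536)²/202.7536 = 6.4798
  (41 − 71.5601)²/71.5601 = 13.0508
  (86 − 91.6864)²/91.6864 = 0.3527
  (33 − 69.2464)²/69.2464 = 18.9728
  (55 − 24.4399)²/24.4399 = 38.2129
  (37 − 31.3136)²/31.3136 = 1.0326
χ² = 6.4798 + 13.0508 + 0.3527 + 18.9728 + 38.2129 + 1.0326 = 78.102

78.102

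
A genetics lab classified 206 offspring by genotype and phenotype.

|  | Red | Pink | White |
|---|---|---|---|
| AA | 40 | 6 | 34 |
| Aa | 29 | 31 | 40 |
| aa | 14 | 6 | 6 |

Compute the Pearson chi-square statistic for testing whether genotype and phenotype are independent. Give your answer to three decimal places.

Row totals: 80, 100, 26. Column totals: 83, 43, 80. Grand total N = 206.
Expected counts (row total × column total / N):
  AA, Red: 80×83/206 = 32.2330
  AA, Pink: 80×43/206 = 16.6990
  AA, White: 80×80/206 = 31.0680
  Aa, Red: 100×83/206 = 40.2913
  Aa, Pink: 100×43/206 = 20.8738
  Aa, White: 100×80/206 = 38.8350
  aa, Red: 26×83/206 = 10.4757
  aa, Pink: 26×43/206 = 5.4272
  aa, White: 26×80/206 = 10.0971
Contributions (O − E)²/E:
  (40 − 32.2330)²/32.2330 = 1.8716
  (6 − 16.6990)²/16.6990 = 6.8548
  (34 − 31.0680)²/31.0680 = 0.2767
  (29 − 40.2913)²/40.2913 = 3.1643
  (31 − 20.8738)²/20.8738 = 4.9124
  (40 − 38.8350)²/38.8350 = 0.0349
  (14 − 10.4757)²/10.4757 = 1.1857
  (6 − 5.4272)²/5.4272 = 0.0605
  (6 − 10.0971)²/10.0971 = 1.6625
χ² = 1.8716 + 6.8548 + 0.2767 + 3.1643 + 4.9124 + 0.0349 + 1.1857 + 0.0605 + 1.6625 = 20.023

20.023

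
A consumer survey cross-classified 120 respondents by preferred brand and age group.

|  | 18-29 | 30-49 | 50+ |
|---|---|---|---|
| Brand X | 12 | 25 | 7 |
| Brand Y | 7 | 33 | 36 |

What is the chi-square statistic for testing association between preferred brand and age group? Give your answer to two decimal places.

14.47

Row totals: 44, 76. Column totals: 19, 58, 43. Grand total N = 120.
Expected counts (row total × column total / N):
  Brand X, 18-29: 44×19/120 = 6.967
  Brand X, 30-49: 44×58/120 = 21.267
  Brand X, 50+: 44×43/120 = 15.767
  Brand Y, 18-29: 76×19/120 = 12.033
  Brand Y, 30-49: 76×58/120 = 36.733
  Brand Y, 50+: 76×43/120 = 27.233
Contributions (O − E)²/E:
  (12 − 6.967)²/6.967 = 3.6359
  (25 − 21.267)²/21.267 = 0.6553
  (7 − 15.767)²/15.767 = 4.8748
  (7 − 12.033)²/12.033 = 2.1051
  (33 − 36.733)²/36.733 = 0.3794
  (36 − 27.233)²/27.233 = 2.8223
χ² = 3.6359 + 0.6553 + 4.8748 + 2.1051 + 0.3794 + 2.8223 = 14.47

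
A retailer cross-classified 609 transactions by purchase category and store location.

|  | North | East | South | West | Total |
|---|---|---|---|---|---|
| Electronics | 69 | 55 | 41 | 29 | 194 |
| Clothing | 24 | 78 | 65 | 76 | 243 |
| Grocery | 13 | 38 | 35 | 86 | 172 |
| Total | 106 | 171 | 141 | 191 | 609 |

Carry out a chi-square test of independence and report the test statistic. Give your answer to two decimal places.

95.86

Grand total N = 609.
Expected counts (row total × column total / N):
  Electronics, North: 194×106/609 = 33.767
  Electronics, East: 194×171/609 = 54.473
  Electronics, South: 194×141/609 = 44.916
  Electronics, West: 194×191/609 = 60.844
  Clothing, North: 243×106/609 = 42.296
  Clothing, East: 243×171/609 = 68.232
  Clothing, South: 243×141/609 = 56.261
  Clothing, West: 243×191/609 = 76.212
  Grocery, North: 172×106/609 = 29.938
  Grocery, East: 172×171/609 = 48.296
  Grocery, South: 172×141/609 = 39.823
  Grocery, West: 172×191/609 = 53.944
Contributions (O − E)²/E:
  (69 − 33.767)²/33.767 = 36.7626
  (55 − 54.473)²/54.473 = 0.0051
  (41 − 44.916)²/44.916 = 0.3414
  (29 − 60.844)²/60.844 = 16.6662
  (24 − 42.296)²/42.296 = 7.9143
  (78 − 68.232)²/68.232 = 1.3984
  (65 − 56.261)²/56.261 = 1.3574
  (76 − 76.212)²/76.212 = 0.0006
  (13 − 29.938)²/29.938 = 9.5830
  (38 − 48.296)²/48.296 = 2.1950
  (35 − 39.823)²/39.823 = 0.5841
  (86 − 53.944)²/53.944 = 19.0491
χ² = 36.7626 + 0.0051 + 0.3414 + 16.6662 + 7.9143 + 1.3984 + 1.3574 + 0.0006 + 9.5830 + 2.1950 + 0.5841 + 19.0491 = 95.86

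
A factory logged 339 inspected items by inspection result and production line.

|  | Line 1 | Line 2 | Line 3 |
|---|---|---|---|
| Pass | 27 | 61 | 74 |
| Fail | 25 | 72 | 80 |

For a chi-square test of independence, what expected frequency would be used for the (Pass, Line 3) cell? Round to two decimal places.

Row total (Pass) = 162; column total (Line 3) = 154; grand total N = 339.
Expected count = (row total × column total) / N = 162 × 154 / 339 = 73.59.

73.59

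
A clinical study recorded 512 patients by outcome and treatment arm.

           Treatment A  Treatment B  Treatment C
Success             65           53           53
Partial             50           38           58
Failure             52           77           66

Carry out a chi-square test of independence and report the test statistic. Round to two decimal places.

10.41

Row totals: 171, 146, 195. Column totals: 167, 168, 177. Grand total N = 512.
Expected counts (row total × column total / N):
  Success, Treatment A: 171×167/512 = 55.775
  Success, Treatment B: 171×168/512 = 56.109
  Success, Treatment C: 171×177/512 = 59.115
  Partial, Treatment A: 146×167/512 = 47.621
  Partial, Treatment B: 146×168/512 = 47.906
  Partial, Treatment C: 146×177/512 = 50.473
  Failure, Treatment A: 195×167/512 = 63.604
  Failure, Treatment B: 195×168/512 = 63.984
  Failure, Treatment C: 195×177/512 = 67.412
Contributions (O − E)²/E:
  (65 − 55.775)²/55.775 = 1.5258
  (53 − 56.109)²/56.109 = 0.1723
  (53 − 59.115)²/59.115 = 0.6326
  (50 − 47.621)²/47.621 = 0.1188
  (38 − 47.906)²/47.906 = 2.0484
  (58 − 50.473)²/50.473 = 1.1225
  (52 − 63.604)²/63.604 = 2.1170
  (77 − 63.984)²/63.984 = 2.6478
  (66 − 67.412)²/67.412 = 0.0296
χ² = 1.5258 + 0.1723 + 0.6326 + 0.1188 + 2.0484 + 1.1225 + 2.1170 + 2.6478 + 0.0296 = 10.41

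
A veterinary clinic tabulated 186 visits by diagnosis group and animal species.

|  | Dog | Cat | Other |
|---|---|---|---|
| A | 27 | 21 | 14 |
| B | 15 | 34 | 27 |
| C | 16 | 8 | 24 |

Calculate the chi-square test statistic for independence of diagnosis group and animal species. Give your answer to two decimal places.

Row totals: 62, 76, 48. Column totals: 58, 63, 65. Grand total N = 186.
Expected counts (row total × column total / N):
  A, Dog: 62×58/186 = 19.333
  A, Cat: 62×63/186 = 21.000
  A, Other: 62×65/186 = 21.667
  B, Dog: 76×58/186 = 23.699
  B, Cat: 76×63/186 = 25.742
  B, Other: 76×65/186 = 26.559
  C, Dog: 48×58/186 = 14.968
  C, Cat: 48×63/186 = 16.258
  C, Other: 48×65/186 = 16.774
Contributions (O − E)²/E:
  (27 − 19.333)²/19.333 = 3.0405
  (21 − 21.000)²/21.000 = 0.0000
  (14 − 21.667)²/21.667 = 2.7130
  (15 − 23.699)²/23.699 = 3.1931
  (34 − 25.742)²/25.742 = 2.6492
  (27 − 26.559)²/26.559 = 0.0073
  (16 − 14.968)²/14.968 = 0.0712
  (8 − 16.258)²/16.258 = 4.1945
  (24 − 16.774)²/16.774 = 3.1129
χ² = 3.0405 + 0.0000 + 2.7130 + 3.1931 + 2.6492 + 0.0073 + 0.0712 + 4.1945 + 3.1129 = 18.98

18.98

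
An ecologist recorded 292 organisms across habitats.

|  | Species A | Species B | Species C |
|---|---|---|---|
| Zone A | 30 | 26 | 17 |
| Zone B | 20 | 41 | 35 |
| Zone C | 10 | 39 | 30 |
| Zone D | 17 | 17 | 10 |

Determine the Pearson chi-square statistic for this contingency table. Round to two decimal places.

Row totals: 73, 96, 79, 44. Column totals: 77, 123, 92. Grand total N = 292.
Expected counts (row total × column total / N):
  Zone A, Species A: 73×77/292 = 19.250
  Zone A, Species B: 73×123/292 = 30.750
  Zone A, Species C: 73×92/292 = 23.000
  Zone B, Species A: 96×77/292 = 25.315
  Zone B, Species B: 96×123/292 = 40.438
  Zone B, Species C: 96×92/292 = 30.247
  Zone C, Species A: 79×77/292 = 20.832
  Zone C, Species B: 79×123/292 = 33.277
  Zone C, Species C: 79×92/292 = 24.890
  Zone D, Species A: 44×77/292 = 11.603
  Zone D, Species B: 44×123/292 = 18.534
  Zone D, Species C: 44×92/292 = 13.863
Contributions (O − E)²/E:
  (30 − 19.250)²/19.250 = 6.0032
  (26 − 30.750)²/30.750 = 0.7337
  (17 − 23.000)²/23.000 = 1.5652
  (20 − 25.315)²/25.315 = 1.1159
  (41 − 40.438)²/40.438 = 0.0078
  (35 − 30.247)²/30.247 = 0.7469
  (10 − 20.832)²/20.832 = 5.6323
  (39 − 33.277)²/33.277 = 0.9842
  (30 − 24.890)²/24.890 = 1.0491
  (17 − 11.603)²/11.603 = 2.5104
  (17 − 18.534)²/18.534 = 0.1270
  (10 − 13.863)²/13.863 = 1.0764
χ² = 6.0032 + 0.7337 + 1.5652 + 1.1159 + 0.0078 + 0.7469 + 5.6323 + 0.9842 + 1.0491 + 2.5104 + 0.1270 + 1.0764 = 21.55

21.55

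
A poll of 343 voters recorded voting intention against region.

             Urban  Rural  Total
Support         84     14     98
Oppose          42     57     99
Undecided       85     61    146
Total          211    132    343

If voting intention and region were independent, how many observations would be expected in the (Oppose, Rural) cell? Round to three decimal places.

38.099

Row total (Oppose) = 99; column total (Rural) = 132; grand total N = 343.
Expected count = (row total × column total) / N = 99 × 132 / 343 = 38.099.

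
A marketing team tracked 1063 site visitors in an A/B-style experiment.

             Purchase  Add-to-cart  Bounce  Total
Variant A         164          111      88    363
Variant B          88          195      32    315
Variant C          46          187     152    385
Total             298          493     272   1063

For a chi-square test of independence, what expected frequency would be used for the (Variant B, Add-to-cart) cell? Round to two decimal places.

146.09

Row total (Variant B) = 315; column total (Add-to-cart) = 493; grand total N = 1063.
Expected count = (row total × column total) / N = 315 × 493 / 1063 = 146.09.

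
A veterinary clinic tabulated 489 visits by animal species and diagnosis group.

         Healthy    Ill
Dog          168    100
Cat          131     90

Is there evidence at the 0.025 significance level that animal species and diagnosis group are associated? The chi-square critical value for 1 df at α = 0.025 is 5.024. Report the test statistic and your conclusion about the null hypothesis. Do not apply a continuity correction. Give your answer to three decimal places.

0.593; fail to reject H₀

Row totals: 268, 221. Column totals: 299, 190. Grand total N = 489.
Expected counts (row total × column total / N):
  Dog, Healthy: 268×299/489 = 163.8691
  Dog, Ill: 268×190/489 = 104.1309
  Cat, Healthy: 221×299/489 = 135.1309
  Cat, Ill: 221×190/489 = 85.8691
Contributions (O − E)²/E:
  (168 − 163.8691)²/163.8691 = 0.1041
  (100 − 104.1309)²/104.1309 = 0.1639
  (131 − 135.1309)²/135.1309 = 0.1263
  (90 − 85.8691)²/85.8691 = 0.1987
χ² = 0.1041 + 0.1639 + 0.1263 + 0.1987 = 0.593
df = (2−1)(2−1) = 1. Since 0.593 < 5.024, fail to reject the null hypothesis of independence at α = 0.025.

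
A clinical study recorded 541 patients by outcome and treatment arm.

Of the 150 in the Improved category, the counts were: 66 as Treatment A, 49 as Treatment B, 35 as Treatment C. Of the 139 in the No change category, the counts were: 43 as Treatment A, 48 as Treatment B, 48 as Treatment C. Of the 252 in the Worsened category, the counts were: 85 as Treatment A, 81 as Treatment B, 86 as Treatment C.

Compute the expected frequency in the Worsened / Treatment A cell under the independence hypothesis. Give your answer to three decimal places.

90.366

Row total (Worsened) = 252; column total (Treatment A) = 194; grand total N = 541.
Expected count = (row total × column total) / N = 252 × 194 / 541 = 90.366.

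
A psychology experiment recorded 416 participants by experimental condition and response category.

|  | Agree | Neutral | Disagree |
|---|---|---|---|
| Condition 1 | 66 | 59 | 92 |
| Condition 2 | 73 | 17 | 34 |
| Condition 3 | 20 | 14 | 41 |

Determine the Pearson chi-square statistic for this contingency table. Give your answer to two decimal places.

36.13

Row totals: 217, 124, 75. Column totals: 159, 90, 167. Grand total N = 416.
Expected counts (row total × column total / N):
  Condition 1, Agree: 217×159/416 = 82.940
  Condition 1, Neutral: 217×90/416 = 46.947
  Condition 1, Disagree: 217×167/416 = 87.113
  Condition 2, Agree: 124×159/416 = 47.394
  Condition 2, Neutral: 124×90/416 = 26.827
  Condition 2, Disagree: 124×167/416 = 49.779
  Condition 3, Agree: 75×159/416 = 28.666
  Condition 3, Neutral: 75×90/416 = 16.226
  Condition 3, Disagree: 75×167/416 = 30.108
Contributions (O − E)²/E:
  (66 − 82.940)²/82.940 = 3.4599
  (59 − 46.947)²/46.947 = 3.0944
  (92 − 87.113)²/87.113 = 0.2742
  (73 − 47.394)²/47.394 = 13.8344
  (17 − 26.827)²/26.827 = 3.5997
  (34 − 49.779)²/49.779 = 5.0016
  (20 − 28.666)²/28.666 = 2.6198
  (14 − 16.226)²/16.226 = 0.3054
  (41 − 30.108)²/30.108 = 3.9403
χ² = 3.4599 + 3.0944 + 0.2742 + 13.8344 + 3.5997 + 5.0016 + 2.6198 + 0.3054 + 3.9403 = 36.13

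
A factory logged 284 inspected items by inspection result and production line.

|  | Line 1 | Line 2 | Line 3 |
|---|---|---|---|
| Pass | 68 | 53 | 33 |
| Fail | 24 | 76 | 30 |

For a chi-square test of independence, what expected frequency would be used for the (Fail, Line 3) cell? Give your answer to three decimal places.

28.838

Row total (Fail) = 130; column total (Line 3) = 63; grand total N = 284.
Expected count = (row total × column total) / N = 130 × 63 / 284 = 28.838.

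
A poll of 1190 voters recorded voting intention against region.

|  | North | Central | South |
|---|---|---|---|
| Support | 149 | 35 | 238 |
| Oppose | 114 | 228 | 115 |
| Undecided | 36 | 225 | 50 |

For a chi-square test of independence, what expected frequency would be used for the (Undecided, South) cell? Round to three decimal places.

105.322

Row total (Undecided) = 311; column total (South) = 403; grand total N = 1190.
Expected count = (row total × column total) / N = 311 × 403 / 1190 = 105.322.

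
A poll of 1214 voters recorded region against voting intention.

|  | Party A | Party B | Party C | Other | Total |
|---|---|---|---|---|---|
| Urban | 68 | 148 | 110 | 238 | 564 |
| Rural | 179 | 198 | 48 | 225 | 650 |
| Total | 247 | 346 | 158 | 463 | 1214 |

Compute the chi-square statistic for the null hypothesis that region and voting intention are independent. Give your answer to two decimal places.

Grand total N = 1214.
Expected counts (row total × column total / N):
  Urban, Party A: 564×247/1214 = 114.751
  Urban, Party B: 564×346/1214 = 160.745
  Urban, Party C: 564×158/1214 = 73.404
  Urban, Other: 564×463/1214 = 215.100
  Rural, Party A: 650×247/1214 = 132.249
  Rural, Party B: 650×346/1214 = 185.255
  Rural, Party C: 650×158/1214 = 84.596
  Rural, Other: 650×463/1214 = 247.900
Contributions (O − E)²/E:
  (68 − 114.751)²/114.751 = 19.0469
  (148 − 160.745)²/160.745 = 1.0105
  (110 − 73.404)²/73.404 = 18.2452
  (238 − 215.100)²/215.100 = 2.4380
  (179 − 132.249)²/132.249 = 16.5268
  (198 − 185.255)²/185.255 = 0.8768
  (48 − 84.596)²/84.596 = 15.8313
  (225 − 247.900)²/247.900 = 2.1154
χ² = 19.0469 + 1.0105 + 18.2452 + 2.4380 + 16.5268 + 0.8768 + 15.8313 + 2.1154 = 76.09

76.09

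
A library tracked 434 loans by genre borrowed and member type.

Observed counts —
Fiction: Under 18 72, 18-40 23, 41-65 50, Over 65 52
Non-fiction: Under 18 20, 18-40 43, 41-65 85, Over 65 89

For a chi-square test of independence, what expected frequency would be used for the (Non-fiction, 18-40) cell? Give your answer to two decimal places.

Row total (Non-fiction) = 237; column total (18-40) = 66; grand total N = 434.
Expected count = (row total × column total) / N = 237 × 66 / 434 = 36.04.

36.04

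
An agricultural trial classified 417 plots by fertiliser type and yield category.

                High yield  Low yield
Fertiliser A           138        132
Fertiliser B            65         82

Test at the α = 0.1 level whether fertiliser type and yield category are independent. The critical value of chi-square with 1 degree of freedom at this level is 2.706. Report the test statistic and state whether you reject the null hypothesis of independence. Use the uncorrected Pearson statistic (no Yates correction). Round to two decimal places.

Row totals: 270, 147. Column totals: 203, 214. Grand total N = 417.
Expected counts (row total × column total / N):
  Fertiliser A, High yield: 270×203/417 = 131.439
  Fertiliser A, Low yield: 270×214/417 = 138.561
  Fertiliser B, High yield: 147×203/417 = 71.561
  Fertiliser B, Low yield: 147×214/417 = 75.439
Contributions (O − E)²/E:
  (138 − 131.439)²/131.439 = 0.3275
  (132 − 138.561)²/138.561 = 0.3107
  (65 − 71.561)²/71.561 = 0.6015
  (82 − 75.439)²/75.439 = 0.5706
χ² = 0.3275 + 0.3107 + 0.6015 + 0.5706 = 1.81
df = (2−1)(2−1) = 1. Since 1.81 < 2.706, fail to reject the null hypothesis of independence at α = 0.1.

1.81; fail to reject H₀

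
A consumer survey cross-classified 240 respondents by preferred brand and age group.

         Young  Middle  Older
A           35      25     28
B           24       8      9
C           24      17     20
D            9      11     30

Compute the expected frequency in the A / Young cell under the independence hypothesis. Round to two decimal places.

Row total (A) = 88; column total (Young) = 92; grand total N = 240.
Expected count = (row total × column total) / N = 88 × 92 / 240 = 33.73.

33.73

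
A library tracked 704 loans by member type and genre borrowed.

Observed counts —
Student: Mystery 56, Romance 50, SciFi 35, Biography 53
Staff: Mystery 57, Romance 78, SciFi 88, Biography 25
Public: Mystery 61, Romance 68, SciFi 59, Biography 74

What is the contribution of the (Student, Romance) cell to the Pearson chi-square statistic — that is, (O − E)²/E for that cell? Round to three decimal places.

Row total (Student) = 194; column total (Romance) = 196; N = 704.
Expected count E = 194 × 196 / 704 = 54.0114.
Contribution = (O − E)²/E = (50 − 54.0114)² / 54.0114 = 0.298.

0.298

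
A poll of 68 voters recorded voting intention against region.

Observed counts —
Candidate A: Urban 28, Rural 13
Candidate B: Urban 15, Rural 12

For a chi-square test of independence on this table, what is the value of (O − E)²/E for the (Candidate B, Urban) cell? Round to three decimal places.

Row total (Candidate B) = 27; column total (Urban) = 43; N = 68.
Expected count E = 27 × 43 / 68 = 17.0735.
Contribution = (O − E)²/E = (15 − 17.0735)² / 17.0735 = 0.252.

0.252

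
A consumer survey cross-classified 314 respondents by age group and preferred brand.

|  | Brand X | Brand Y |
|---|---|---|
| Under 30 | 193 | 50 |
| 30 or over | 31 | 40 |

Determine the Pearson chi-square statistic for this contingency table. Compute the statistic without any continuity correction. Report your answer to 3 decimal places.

34.367

Row totals: 243, 71. Column totals: 224, 90. Grand total N = 314.
Expected counts (row total × column total / N):
  Under 30, Brand X: 243×224/314 = 173.3503
  Under 30, Brand Y: 243×90/314 = 69.6497
  30 or over, Brand X: 71×224/314 = 50.6497
  30 or over, Brand Y: 71×90/314 = 20.3503
Contributions (O − E)²/E:
  (193 − 173.3503)²/173.3503 = 2.2273
  (50 − 69.6497)²/69.6497 = 5.5436
  (31 − 50.6497)²/50.6497 = 7.6232
  (40 − 20.3503)²/20.3503 = 18.9732
χ² = 2.2273 + 5.5436 + 7.6232 + 18.9732 = 34.367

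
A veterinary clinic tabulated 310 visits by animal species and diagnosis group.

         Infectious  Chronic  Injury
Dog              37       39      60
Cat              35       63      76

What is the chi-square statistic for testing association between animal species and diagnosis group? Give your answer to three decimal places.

2.972

Row totals: 136, 174. Column totals: 72, 102, 136. Grand total N = 310.
Expected counts (row total × column total / N):
  Dog, Infectious: 136×72/310 = 31.5871
  Dog, Chronic: 136×102/310 = 44.7484
  Dog, Injury: 136×136/310 = 59.6645
  Cat, Infectious: 174×72/310 = 40.4129
  Cat, Chronic: 174×102/310 = 57.2516
  Cat, Injury: 174×136/310 = 76.3355
Contributions (O − E)²/E:
  (37 − 31.5871)²/31.5871 = 0.9276
  (39 − 44.7484)²/44.7484 = 0.7384
  (60 − 59.6645)²/59.6645 = 0.0019
  (35 − 40.4129)²/40.4129 = 0.7250
  (63 − 57.2516)²/57.2516 = 0.5772
  (76 − 76.3355)²/76.3355 = 0.0015
χ² = 0.9276 + 0.7384 + 0.0019 + 0.7250 + 0.5772 + 0.0015 = 2.972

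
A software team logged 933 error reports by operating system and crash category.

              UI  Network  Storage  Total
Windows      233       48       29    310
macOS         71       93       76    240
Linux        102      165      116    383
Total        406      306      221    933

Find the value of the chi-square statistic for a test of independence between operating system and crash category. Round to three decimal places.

190.791

Grand total N = 933.
Expected counts (row total × column total / N):
  Windows, UI: 310×406/933 = 134.8982
  Windows, Network: 310×306/933 = 101.6720
  Windows, Storage: 310×221/933 = 73.4298
  macOS, UI: 240×406/933 = 104.4373
  macOS, Network: 240×306/933 = 78.7138
  macOS, Storage: 240×221/933 = 56.8489
  Linux, UI: 383×406/933 = 166.6645
  Linux, Network: 383×306/933 = 125.6141
  Linux, Storage: 383×221/933 = 90.7213
Contributions (O − E)²/E:
  (233 − 134.8982)²/134.8982 = 71.3424
  (48 − 101.6720)²/101.6720 = 28.3331
  (29 − 73.4298)²/73.4298 = 26.8829
  (71 − 104.4373)²/104.4373 = 10.7055
  (93 − 78.7138)²/78.7138 = 2.5929
  (76 − 56.8489)²/56.8489 = 6.4516
  (102 − 166.6645)²/166.6645 = 25.0893
  (165 − 125.6141)²/125.6141 = 12.3493
  (116 − 90.7213)²/90.7213 = 7.0437
χ² = 71.3424 + 28.3331 + 26.8829 + 10.7055 + 2.5929 + 6.4516 + 25.0893 + 12.3493 + 7.0437 = 190.791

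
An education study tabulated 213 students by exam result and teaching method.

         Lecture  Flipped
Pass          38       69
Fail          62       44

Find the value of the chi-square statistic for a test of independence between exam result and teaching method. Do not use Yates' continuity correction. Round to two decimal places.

11.29

Row totals: 107, 106. Column totals: 100, 113. Grand total N = 213.
Expected counts (row total × column total / N):
  Pass, Lecture: 107×100/213 = 50.235
  Pass, Flipped: 107×113/213 = 56.765
  Fail, Lecture: 106×100/213 = 49.765
  Fail, Flipped: 106×113/213 = 56.235
Contributions (O − E)²/E:
  (38 − 50.235)²/50.235 = 2.9799
  (69 − 56.765)²/56.765 = 2.6371
  (62 − 49.765)²/49.765 = 3.0080
  (44 − 56.235)²/56.235 = 2.6620
χ² = 2.9799 + 2.6371 + 3.0080 + 2.6620 = 11.29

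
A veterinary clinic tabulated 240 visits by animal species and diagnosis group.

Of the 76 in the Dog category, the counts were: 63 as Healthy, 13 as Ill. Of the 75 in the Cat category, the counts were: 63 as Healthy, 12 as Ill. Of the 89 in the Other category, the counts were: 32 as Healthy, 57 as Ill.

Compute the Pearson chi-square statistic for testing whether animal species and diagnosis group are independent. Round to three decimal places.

Row totals: 76, 75, 89. Column totals: 158, 82. Grand total N = 240.
Expected counts (row total × column total / N):
  Dog, Healthy: 76×158/240 = 50.033333
  Dog, Ill: 76×82/240 = 25.966667
  Cat, Healthy: 75×158/240 = 49.375000
  Cat, Ill: 75×82/240 = 25.625000
  Other, Healthy: 89×158/240 = 58.591667
  Other, Ill: 89×82/240 = 30.408333
Contributions (O − E)²/E:
  (63 − 50.033333)²/50.033333 = 3.3604
  (13 − 25.966667)²/25.966667 = 6.4750
  (63 − 49.375000)²/49.375000 = 3.7598
  (12 − 25.625000)²/25.625000 = 7.2445
  (32 − 58.591667)²/58.591667 = 12.0686
  (57 − 30.408333)²/30.408333 = 23.2540
χ² = 3.3604 + 6.4750 + 3.7598 + 7.2445 + 12.0686 + 23.2540 = 56.162

56.162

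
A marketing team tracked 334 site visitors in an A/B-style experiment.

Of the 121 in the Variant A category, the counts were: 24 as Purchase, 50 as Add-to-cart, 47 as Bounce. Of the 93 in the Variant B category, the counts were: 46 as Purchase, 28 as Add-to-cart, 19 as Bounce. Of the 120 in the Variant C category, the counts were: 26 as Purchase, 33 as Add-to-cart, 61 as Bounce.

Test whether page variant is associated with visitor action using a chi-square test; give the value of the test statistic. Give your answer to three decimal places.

35.935

Row totals: 121, 93, 120. Column totals: 96, 111, 127. Grand total N = 334.
Expected counts (row total × column total / N):
  Variant A, Purchase: 121×96/334 = 34.7784
  Variant A, Add-to-cart: 121×111/334 = 40.2126
  Variant A, Bounce: 121×127/334 = 46.0090
  Variant B, Purchase: 93×96/334 = 26.7305
  Variant B, Add-to-cart: 93×111/334 = 30.9072
  Variant B, Bounce: 93×127/334 = 35.3623
  Variant C, Purchase: 120×96/334 = 34.4910
  Variant C, Add-to-cart: 120×111/334 = 39.8802
  Variant C, Bounce: 120×127/334 = 45.6287
Contributions (O − E)²/E:
  (24 − 34.7784)²/34.7784 = 3.3404
  (50 − 40.2126)²/40.2126 = 2.3822
  (47 − 46.0090)²/46.0090 = 0.0213
  (46 − 26.7305)²/26.7305 = 13.8910
  (28 − 30.9072)²/30.9072 = 0.2735
  (19 − 35.3623)²/35.3623 = 7.5709
  (26 − 34.4910)²/34.4910 = 2.0903
  (33 − 39.8802)²/39.8802 = 1.1870
  (61 − 45.6287)²/45.6287 = 5.1783
χ² = 3.3404 + 2.3822 + 0.0213 + 13.8910 + 0.2735 + 7.5709 + 2.0903 + 1.1870 + 5.1783 = 35.935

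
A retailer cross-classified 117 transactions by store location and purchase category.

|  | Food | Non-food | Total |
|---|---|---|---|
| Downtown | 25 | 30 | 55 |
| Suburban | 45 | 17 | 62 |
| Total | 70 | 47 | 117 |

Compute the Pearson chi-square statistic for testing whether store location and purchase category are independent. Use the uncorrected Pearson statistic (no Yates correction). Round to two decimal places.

8.92

Grand total N = 117.
Expected counts (row total × column total / N):
  Downtown, Food: 55×70/117 = 32.906
  Downtown, Non-food: 55×47/117 = 22.094
  Suburban, Food: 62×70/117 = 37.094
  Suburban, Non-food: 62×47/117 = 24.906
Contributions (O − E)²/E:
  (25 − 32.906)²/32.906 = 1.8995
  (30 − 22.094)²/22.094 = 2.8290
  (45 − 37.094)²/37.094 = 1.6850
  (17 − 24.906)²/24.906 = 2.5096
χ² = 1.8995 + 2.8290 + 1.6850 + 2.5096 = 8.92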